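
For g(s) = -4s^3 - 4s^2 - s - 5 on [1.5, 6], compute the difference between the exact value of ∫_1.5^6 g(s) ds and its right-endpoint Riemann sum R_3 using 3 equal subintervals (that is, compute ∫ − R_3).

825.1875

Exact integral: ∫_1.5^6 g(s) ds = -1613.8125.
R_3 = -2439.
Error = -1613.8125 − (-2439) = 825.1875.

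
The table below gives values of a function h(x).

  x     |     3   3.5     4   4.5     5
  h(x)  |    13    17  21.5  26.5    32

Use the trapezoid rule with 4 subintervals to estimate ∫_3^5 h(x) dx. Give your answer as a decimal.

Δx = 0.5.
T_4 = (0.5/2)·[13 + 2·17 + 2·21.5 + 2·26.5 + 32] = 43.75.

43.75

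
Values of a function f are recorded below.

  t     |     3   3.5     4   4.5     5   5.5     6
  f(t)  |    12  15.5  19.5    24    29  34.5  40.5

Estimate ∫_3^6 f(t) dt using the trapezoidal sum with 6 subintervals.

Δt = 0.5.
T_6 = (0.5/2)·[12 + 2·15.5 + 2·19.5 + 2·24 + 2·29 + 2·34.5 + 40.5] = 74.375.

74.375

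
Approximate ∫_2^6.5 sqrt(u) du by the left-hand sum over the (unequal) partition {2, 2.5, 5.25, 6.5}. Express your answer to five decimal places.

7.91935

Subinterval widths: 0.5, 2.75, 1.25.
Left endpoints: 2, 2.5, 5.25.
f(2) ≈ 1.41421, f(2.5) ≈ 1.58114, f(5.25) ≈ 2.29129.
Sum = Σ Δu_i · f(u_i).
Sum ≈ 7.91935.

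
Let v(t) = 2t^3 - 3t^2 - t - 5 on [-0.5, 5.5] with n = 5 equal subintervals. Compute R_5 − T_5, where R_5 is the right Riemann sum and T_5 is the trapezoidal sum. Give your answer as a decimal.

142.2

R_5 = 405.48.
T_5 = 263.28.
R_5 − T_5 = 142.2.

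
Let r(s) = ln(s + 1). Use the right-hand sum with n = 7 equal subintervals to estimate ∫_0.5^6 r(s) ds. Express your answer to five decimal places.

Δs = (6 − 0.5)/7 = 11/14.
Right endpoints: 9/7, 29/14, 20/7, 51/14, 31/7, 73/14, 6.
r(9/7) ≈ 0.82668, r(29/14) ≈ 1.12214, r(20/7) ≈ 1.34993, r(51/14) ≈ 1.53533, r(31/7) ≈ 1.69168, r(73/14) ≈ 1.82685, r(6) ≈ 1.94591.
Sum = Δs · [r(9/7) + r(29/14) + r(20/7) + ...].
Sum ≈ 8.09169.

8.09169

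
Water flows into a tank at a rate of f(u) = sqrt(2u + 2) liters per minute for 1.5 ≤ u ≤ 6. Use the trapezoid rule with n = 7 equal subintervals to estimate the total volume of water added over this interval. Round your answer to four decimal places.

13.7281

Δu = (6 − 1.5)/7 = 9/14.
f(1.5) ≈ 2.2361, f(15/7) ≈ 2.5071, f(39/14) ≈ 2.7516, f(24/7) ≈ 2.9761, f(57/14) ≈ 3.1848, f(33/7) ≈ 3.3806, f(75/14) ≈ 3.5657, f(6) ≈ 3.7417.
T_7 = (Δu/2)·[f(u_0) + 2f(u_1) + ... + 2f(u_{6}) + f(u_7)].
Sum ≈ 13.7281.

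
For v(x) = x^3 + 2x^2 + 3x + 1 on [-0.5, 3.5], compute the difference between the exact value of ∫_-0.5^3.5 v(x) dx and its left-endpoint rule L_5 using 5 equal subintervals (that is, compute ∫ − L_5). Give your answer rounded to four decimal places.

28.8267

Exact integral: ∫_-0.5^3.5 v(x) dx ≈ 88.166667.
L_5 = 59.34.
Error ≈ 88.166667 − 59.34 ≈ 28.8267.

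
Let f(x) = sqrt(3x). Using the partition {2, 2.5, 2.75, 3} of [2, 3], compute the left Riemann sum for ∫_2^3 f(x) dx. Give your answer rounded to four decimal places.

2.6275

Subinterval widths: 0.5, 0.25, 0.25.
Left endpoints: 2, 2.5, 2.75.
f(2) ≈ 2.4495, f(2.5) ≈ 2.7386, f(2.75) ≈ 2.8723.
Sum = Σ Δx_i · f(x_i).
Sum ≈ 2.6275.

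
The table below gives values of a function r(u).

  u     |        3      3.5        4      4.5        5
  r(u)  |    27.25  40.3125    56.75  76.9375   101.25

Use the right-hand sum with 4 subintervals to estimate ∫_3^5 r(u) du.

Δu = 0.5.
Sum = 0.5·[40.3125 + 56.75 + 76.9375 + 101.25] = 137.625.

137.625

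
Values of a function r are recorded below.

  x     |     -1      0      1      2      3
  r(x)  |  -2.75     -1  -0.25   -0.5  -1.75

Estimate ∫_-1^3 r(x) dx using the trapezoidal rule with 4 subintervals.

-4

Δx = 1.
T_4 = (1/2)·[(-2.75) + 2·(-1) + 2·(-0.25) + 2·(-0.5) + (-1.75)] = -4.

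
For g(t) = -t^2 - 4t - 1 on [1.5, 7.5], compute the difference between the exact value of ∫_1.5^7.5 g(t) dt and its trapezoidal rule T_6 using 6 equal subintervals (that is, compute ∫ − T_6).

1

Exact integral: ∫_1.5^7.5 g(t) dt = -253.5.
T_6 = -254.5.
Error = -253.5 − (-254.5) = 1.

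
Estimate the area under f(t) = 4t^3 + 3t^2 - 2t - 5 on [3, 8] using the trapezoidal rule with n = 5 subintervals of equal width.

4477.5

Δt = (8 − 3)/5 = 1.
f(3) = 124, f(4) = 291, f(5) = 560, f(6) = 955, f(7) = 1500, f(8) = 2219.
T_5 = (Δt/2)·[f(t_0) + 2f(t_1) + ... + 2f(t_{4}) + f(t_5)].
Sum = 4477.5.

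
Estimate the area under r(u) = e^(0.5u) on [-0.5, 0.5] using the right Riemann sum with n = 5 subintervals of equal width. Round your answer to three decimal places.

Δu = (0.5 − (-0.5))/5 = 0.2.
Right endpoints: -0.3, -0.1, 0.1, 0.3, 0.5.
r(-0.3) ≈ 0.861, r(-0.1) ≈ 0.951, r(0.1) ≈ 1.051, r(0.3) ≈ 1.162, r(0.5) ≈ 1.284.
Sum = Δu · [r(-0.3) + r(-0.1) + r(0.1) + r(0.3) + r(0.5)].
Sum ≈ 1.062.

1.062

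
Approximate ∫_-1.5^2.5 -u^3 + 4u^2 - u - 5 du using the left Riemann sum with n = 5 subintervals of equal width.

Δu = (2.5 − (-1.5))/5 = 0.8.
Left endpoints: -1.5, -0.7, 0.1, 0.9, 1.7.
f(-1.5) = 8.875, f(-0.7) = -1.997, f(0.1) = -5.061, f(0.9) = -3.389, f(1.7) = -0.053.
Sum = Δu · [f(-1.5) + f(-0.7) + f(0.1) + f(0.9) + f(1.7)].
Sum = -1.3.

-1.3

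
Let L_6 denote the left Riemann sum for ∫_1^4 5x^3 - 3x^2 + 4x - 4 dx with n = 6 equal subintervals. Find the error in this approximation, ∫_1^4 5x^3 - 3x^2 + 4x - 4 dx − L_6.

Exact integral: ∫_1^4 f(x) dx = 273.75.
L_6 = 207.5625.
Error = 273.75 − 207.5625 = 66.1875.

66.1875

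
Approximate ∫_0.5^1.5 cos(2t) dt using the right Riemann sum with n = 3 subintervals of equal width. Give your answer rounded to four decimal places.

-0.5922

Δt = (1.5 − 0.5)/3 = 1/3.
Right endpoints: 5/6, 7/6, 1.5.
f(5/6) ≈ -0.0957, f(7/6) ≈ -0.6908, f(1.5) ≈ -0.9900.
Sum = Δt · [f(5/6) + f(7/6) + f(1.5)].
Sum ≈ -0.5922.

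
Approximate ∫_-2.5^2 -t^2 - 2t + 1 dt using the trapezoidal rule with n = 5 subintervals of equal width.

Δt = (2 − (-2.5))/5 = 0.9.
f(-2.5) = -0.25, f(-1.6) = 1.64, f(-0.7) = 1.91, f(0.2) = 0.56, f(1.1) = -2.41, f(2) = -7.
T_5 = (Δt/2)·[f(t_0) + 2f(t_1) + ... + 2f(t_{4}) + f(t_5)].
Sum = -1.7325.

-1.7325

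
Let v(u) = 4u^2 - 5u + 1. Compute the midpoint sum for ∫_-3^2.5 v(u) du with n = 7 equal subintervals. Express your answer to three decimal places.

68.077

Δu = (2.5 − (-3))/7 = 11/14.
Midpoints: -73/28, -51/28, -29/28, -0.25, 15/28, 37/28, 59/28.
v(-73/28) = 2020/49, v(-51/28) = 2291/98, v(-29/28) = 513/49, v(-0.25) = 2.5, v(15/28) = -26/49, v(37/28) = 135/98, v(59/28) = 403/49.
Sum = Δu · [v(-73/28) + v(-51/28) + v(-29/28) + ...].
Sum ≈ 68.077.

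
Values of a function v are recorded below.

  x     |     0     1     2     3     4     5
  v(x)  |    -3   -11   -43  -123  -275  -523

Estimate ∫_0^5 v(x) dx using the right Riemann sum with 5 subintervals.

-975

Δx = 1.
Sum = 1·[(-11) + (-43) + (-123) + (-275) + (-523)] = -975.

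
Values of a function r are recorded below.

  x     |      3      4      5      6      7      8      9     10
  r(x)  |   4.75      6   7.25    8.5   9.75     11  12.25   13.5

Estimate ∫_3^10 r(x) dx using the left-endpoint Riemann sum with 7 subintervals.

Δx = 1.
Sum = 1·[4.75 + 6 + 7.25 + 8.5 + 9.75 + 11 + 12.25] = 59.5.

59.5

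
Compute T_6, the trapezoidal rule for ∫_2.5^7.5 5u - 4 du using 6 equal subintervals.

105

Δu = (7.5 − 2.5)/6 = 5/6.
f(2.5) = 8.5, f(10/3) = 38/3, f(25/6) = 101/6, f(5) = 21, f(35/6) = 151/6, f(20/3) = 88/3, f(7.5) = 33.5.
T_6 = (Δu/2)·[f(u_0) + 2f(u_1) + ... + 2f(u_{5}) + f(u_6)].
Sum = 105.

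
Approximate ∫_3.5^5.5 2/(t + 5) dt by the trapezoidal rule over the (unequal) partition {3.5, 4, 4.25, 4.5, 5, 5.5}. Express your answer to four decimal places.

Subinterval widths: 0.5, 0.25, 0.25, 0.5, 0.5.
f(3.5) = 4/17, f(4) = 2/9, f(4.25) = 8/37, f(4.5) = 4/19, f(5) = 0.2, f(5.5) = 4/21.
On each subinterval the trapezoid contributes (Δt_i/2)·[f(t_{i-1}) + f(t_i)].
Sum ≈ 0.4228.

0.4228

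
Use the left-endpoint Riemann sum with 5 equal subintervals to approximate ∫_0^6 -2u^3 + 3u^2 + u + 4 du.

Δu = (6 − 0)/5 = 1.2.
Left endpoints: 0, 1.2, 2.4, 3.6, 4.8.
f(0) = 4, f(1.2) = 6.064, f(2.4) = -3.968, f(3.6) = -46.832, f(4.8) = -143.264.
Sum = Δu · [f(0) + f(1.2) + f(2.4) + f(3.6) + f(4.8)].
Sum = -220.8.

-220.8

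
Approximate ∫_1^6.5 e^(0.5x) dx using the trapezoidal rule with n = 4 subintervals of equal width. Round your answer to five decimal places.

50.17020

Δx = (6.5 − 1)/4 = 1.375.
f(1) ≈ 1.64872, f(2.375) ≈ 3.27887, f(3.75) ≈ 6.52082, f(5.125) ≈ 12.96820, f(6.5) ≈ 25.79034.
T_4 = (Δx/2)·[f(x_0) + 2f(x_1) + 2f(x_2) + 2f(x_3) + f(x_4)].
Sum ≈ 50.17020.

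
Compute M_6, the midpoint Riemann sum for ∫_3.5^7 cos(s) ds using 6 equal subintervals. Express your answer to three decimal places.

1.022

Δs = (7 − 3.5)/6 = 7/12.
Midpoints: 91/24, 4.375, 119/24, 133/24, 6.125, 161/24.
f(91/24) ≈ -0.796, f(4.375) ≈ -0.331, f(119/24) ≈ 0.243, f(133/24) ≈ 0.737, f(6.125) ≈ 0.988, f(161/24) ≈ 0.911.
Sum = Δs · [f(91/24) + f(4.375) + f(119/24) + ...].
Sum ≈ 1.022.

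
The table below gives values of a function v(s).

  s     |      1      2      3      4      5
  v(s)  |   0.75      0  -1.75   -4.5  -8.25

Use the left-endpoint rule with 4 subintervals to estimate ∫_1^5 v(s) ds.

-5.5

Δs = 1.
Sum = 1·[0.75 + 0 + (-1.75) + (-4.5)] = -5.5.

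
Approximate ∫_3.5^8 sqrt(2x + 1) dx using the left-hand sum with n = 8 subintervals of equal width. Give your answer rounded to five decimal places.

15.45474

Δx = (8 − 3.5)/8 = 0.5625.
Left endpoints: 3.5, 4.0625, 4.625, 5.1875, 5.75, 6.3125, 6.875, 7.4375.
f(3.5) ≈ 2.82843, f(4.0625) ≈ 3.02076, f(4.625) ≈ 3.20156, f(5.1875) ≈ 3.37268, f(5.75) ≈ 3.53553, f(6.3125) ≈ 3.69121, f(6.875) ≈ 3.84057, f(7.4375) ≈ 3.98434.
Sum = Δx · [f(3.5) + f(4.0625) + f(4.625) + ...].
Sum ≈ 15.45474.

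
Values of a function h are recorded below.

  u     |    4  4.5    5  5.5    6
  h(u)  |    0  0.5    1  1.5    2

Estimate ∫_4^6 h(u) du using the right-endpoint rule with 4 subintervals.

2.5

Δu = 0.5.
Sum = 0.5·[0.5 + 1 + 1.5 + 2] = 2.5.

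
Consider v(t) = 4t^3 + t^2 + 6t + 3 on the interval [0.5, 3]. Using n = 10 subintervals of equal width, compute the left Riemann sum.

107.8125

Δt = (3 − 0.5)/10 = 0.25.
Left endpoints: 0.5, 0.75, 1, 1.25, 1.5, 1.75, 2, 2.25, 2.5, 2.75.
v(0.5) = 6.75, v(0.75) = 9.75, v(1) = 14, v(1.25) = 19.875, v(1.5) = 27.75, v(1.75) = 38, v(2) = 51, v(2.25) = 67.125, v(2.5) = 86.75, v(2.75) = 110.25.
Sum = Δt · [v(0.5) + v(0.75) + v(1) + ...].
Sum = 107.8125.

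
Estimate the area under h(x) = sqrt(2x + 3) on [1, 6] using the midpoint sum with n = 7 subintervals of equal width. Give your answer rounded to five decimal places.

15.64214

Δx = (6 − 1)/7 = 5/7.
Midpoints: 19/14, 29/14, 39/14, 3.5, 59/14, 69/14, 79/14.
h(19/14) ≈ 2.39046, h(29/14) ≈ 2.67261, h(39/14) ≈ 2.92770, h(3.5) ≈ 3.16228, h(59/14) ≈ 3.38062, h(69/14) ≈ 3.58569, h(79/14) ≈ 3.77964.
Sum = Δx · [h(19/14) + h(29/14) + h(39/14) + ...].
Sum ≈ 15.64214.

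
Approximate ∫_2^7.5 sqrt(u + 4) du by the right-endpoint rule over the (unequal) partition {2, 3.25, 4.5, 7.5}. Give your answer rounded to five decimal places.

Subinterval widths: 1.25, 1.25, 3.
Right endpoints: 3.25, 4.5, 7.5.
f(3.25) ≈ 2.69258, f(4.5) ≈ 2.91548, f(7.5) ≈ 3.39116.
Sum = Σ Δu_i · f(u_i).
Sum ≈ 17.18357.

17.18357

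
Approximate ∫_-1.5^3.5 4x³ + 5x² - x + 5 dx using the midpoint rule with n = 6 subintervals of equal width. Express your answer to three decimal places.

237.164

Δx = (3.5 − (-1.5))/6 = 5/6.
Midpoints: -13/12, -0.25, 7/12, 17/12, 2.25, 37/12.
f(-13/12) = 1483/216, f(-0.25) = 5.5, f(7/12) = 1493/216, f(17/12) = 2699/108, f(2.25) = 73.625, f(37/12) = 4501/27.
Sum = Δx · [f(-13/12) + f(-0.25) + f(7/12) + ...].
Sum ≈ 237.164.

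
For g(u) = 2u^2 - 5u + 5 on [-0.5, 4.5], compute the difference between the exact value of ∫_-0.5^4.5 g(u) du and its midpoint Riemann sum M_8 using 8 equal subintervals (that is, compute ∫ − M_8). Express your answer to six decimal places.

Exact integral: ∫_-0.5^4.5 g(u) du ≈ 35.83333333.
M_8 = 35.5078125.
Error ≈ 35.83333333 − 35.5078125 ≈ 0.325521.

0.325521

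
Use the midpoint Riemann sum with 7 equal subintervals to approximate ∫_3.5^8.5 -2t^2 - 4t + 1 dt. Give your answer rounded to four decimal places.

Δt = (8.5 − 3.5)/7 = 5/7.
Midpoints: 27/7, 32/7, 37/7, 6, 47/7, 52/7, 57/7.
f(27/7) = -2165/49, f(32/7) = -2895/49, f(37/7) = -3725/49, f(6) = -95, f(47/7) = -5685/49, f(52/7) = -6815/49, f(57/7) = -8045/49.
Sum = Δt · [f(27/7) + f(32/7) + f(37/7) + ...].
Sum ≈ -495.4082.

-495.4082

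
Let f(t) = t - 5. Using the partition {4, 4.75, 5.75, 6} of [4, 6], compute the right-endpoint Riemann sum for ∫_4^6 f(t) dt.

Subinterval widths: 0.75, 1, 0.25.
Right endpoints: 4.75, 5.75, 6.
f(4.75) = -0.25, f(5.75) = 0.75, f(6) = 1.
Sum = Σ Δt_i · f(t_i).
Sum = 0.8125.

0.8125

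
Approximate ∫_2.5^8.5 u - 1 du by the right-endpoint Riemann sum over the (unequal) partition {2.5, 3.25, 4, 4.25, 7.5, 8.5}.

33.375

Subinterval widths: 0.75, 0.75, 0.25, 3.25, 1.
Right endpoints: 3.25, 4, 4.25, 7.5, 8.5.
f(3.25) = 2.25, f(4) = 3, f(4.25) = 3.25, f(7.5) = 6.5, f(8.5) = 7.5.
Sum = Σ Δu_i · f(u_i).
Sum = 33.375.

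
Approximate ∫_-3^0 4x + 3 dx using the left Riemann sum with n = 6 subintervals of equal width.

Δx = (0 − (-3))/6 = 0.5.
Left endpoints: -3, -2.5, -2, -1.5, -1, -0.5.
f(-3) = -9, f(-2.5) = -7, f(-2) = -5, f(-1.5) = -3, f(-1) = -1, f(-0.5) = 1.
Sum = Δx · [f(-3) + f(-2.5) + f(-2) + ...].
Sum = -12.

-12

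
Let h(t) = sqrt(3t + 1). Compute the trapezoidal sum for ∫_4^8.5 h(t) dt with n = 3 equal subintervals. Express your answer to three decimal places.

Δt = (8.5 − 4)/3 = 1.5.
h(4) ≈ 3.606, h(5.5) ≈ 4.183, h(7) ≈ 4.690, h(8.5) ≈ 5.148.
T_3 = (Δt/2)·[h(t_0) + 2h(t_1) + 2h(t_2) + h(t_3)].
Sum ≈ 19.876.

19.876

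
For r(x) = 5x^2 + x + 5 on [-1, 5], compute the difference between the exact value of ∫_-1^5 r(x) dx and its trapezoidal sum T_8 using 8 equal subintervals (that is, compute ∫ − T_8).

Exact integral: ∫_-1^5 r(x) dx = 252.
T_8 = 254.8125.
Error = 252 − 254.8125 = -2.8125.

-2.8125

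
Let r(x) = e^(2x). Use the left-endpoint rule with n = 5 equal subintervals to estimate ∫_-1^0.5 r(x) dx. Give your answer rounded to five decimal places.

0.94254

Δx = (0.5 − (-1))/5 = 0.3.
Left endpoints: -1, -0.7, -0.4, -0.1, 0.2.
r(-1) ≈ 0.13534, r(-0.7) ≈ 0.24660, r(-0.4) ≈ 0.44933, r(-0.1) ≈ 0.81873, r(0.2) ≈ 1.49182.
Sum = Δx · [r(-1) + r(-0.7) + r(-0.4) + r(-0.1) + r(0.2)].
Sum ≈ 0.94254.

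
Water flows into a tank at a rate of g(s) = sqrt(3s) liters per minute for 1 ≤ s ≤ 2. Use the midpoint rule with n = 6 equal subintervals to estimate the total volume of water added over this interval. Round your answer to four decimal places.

2.1116

Δs = (2 − 1)/6 = 1/6.
Midpoints: 13/12, 1.25, 17/12, 19/12, 1.75, 23/12.
g(13/12) ≈ 1.8028, g(1.25) ≈ 1.9365, g(17/12) ≈ 2.0616, g(19/12) ≈ 2.1794, g(1.75) ≈ 2.2913, g(23/12) ≈ 2.3979.
Sum = Δs · [g(13/12) + g(1.25) + g(17/12) + ...].
Sum ≈ 2.1116.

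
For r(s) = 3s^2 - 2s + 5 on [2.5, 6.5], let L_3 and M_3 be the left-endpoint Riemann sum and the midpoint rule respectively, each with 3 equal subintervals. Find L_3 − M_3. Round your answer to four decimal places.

-61.3333

L_3 ≈ 179.888889.
M_3 ≈ 241.222222.
L_3 − M_3 ≈ -61.3333.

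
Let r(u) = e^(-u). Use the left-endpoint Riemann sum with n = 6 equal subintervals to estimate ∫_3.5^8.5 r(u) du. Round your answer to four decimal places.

0.0442

Δu = (8.5 − 3.5)/6 = 5/6.
Left endpoints: 3.5, 13/3, 31/6, 6, 41/6, 23/3.
r(3.5) ≈ 0.0302, r(13/3) ≈ 0.0131, r(31/6) ≈ 0.0057, r(6) ≈ 0.0025, r(41/6) ≈ 0.0011, r(23/3) ≈ 0.0005.
Sum = Δu · [r(3.5) + r(13/3) + r(31/6) + ...].
Sum ≈ 0.0442.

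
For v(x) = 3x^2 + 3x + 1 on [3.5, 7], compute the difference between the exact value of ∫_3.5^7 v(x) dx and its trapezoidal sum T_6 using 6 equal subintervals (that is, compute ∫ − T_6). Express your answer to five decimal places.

Exact integral: ∫_3.5^7 v(x) dx = 358.75.
T_6 ≈ 359.3454861.
Error ≈ 358.75 − 359.3454861 ≈ -0.59549.

-0.59549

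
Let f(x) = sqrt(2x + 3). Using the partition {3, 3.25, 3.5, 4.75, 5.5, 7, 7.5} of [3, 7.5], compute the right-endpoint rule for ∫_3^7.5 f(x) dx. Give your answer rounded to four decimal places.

17.0928

Subinterval widths: 0.25, 0.25, 1.25, 0.75, 1.5, 0.5.
Right endpoints: 3.25, 3.5, 4.75, 5.5, 7, 7.5.
f(3.25) ≈ 3.0822, f(3.5) ≈ 3.1623, f(4.75) ≈ 3.5355, f(5.5) ≈ 3.7417, f(7) ≈ 4.1231, f(7.5) ≈ 4.2426.
Sum = Σ Δx_i · f(x_i).
Sum ≈ 17.0928.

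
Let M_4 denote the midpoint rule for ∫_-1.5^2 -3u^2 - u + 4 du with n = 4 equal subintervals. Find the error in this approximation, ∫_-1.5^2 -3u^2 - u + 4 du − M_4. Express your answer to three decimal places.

Exact integral: ∫_-1.5^2 f(u) du = 1.75.
M_4 ≈ 2.41992.
Error ≈ 1.75 − 2.41992 ≈ -0.670.

-0.670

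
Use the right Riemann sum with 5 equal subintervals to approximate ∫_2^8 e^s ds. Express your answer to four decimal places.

Δs = (8 − 2)/5 = 1.2.
Right endpoints: 3.2, 4.4, 5.6, 6.8, 8.
f(3.2) ≈ 24.5325, f(4.4) ≈ 81.4509, f(5.6) ≈ 270.4264, f(6.8) ≈ 897.8473, f(8) ≈ 2980.9580.
Sum = Δs · [f(3.2) + f(4.4) + f(5.6) + f(6.8) + f(8)].
Sum ≈ 5106.2581.

5106.2581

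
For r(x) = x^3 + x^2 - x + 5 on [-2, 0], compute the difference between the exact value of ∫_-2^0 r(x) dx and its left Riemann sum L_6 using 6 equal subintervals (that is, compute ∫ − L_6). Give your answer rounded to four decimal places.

0.4074

Exact integral: ∫_-2^0 r(x) dx ≈ 10.666667.
L_6 ≈ 10.259259.
Error ≈ 10.666667 − 10.259259 ≈ 0.4074.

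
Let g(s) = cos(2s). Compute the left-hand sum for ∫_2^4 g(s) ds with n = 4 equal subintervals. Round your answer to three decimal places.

Δs = (4 − 2)/4 = 0.5.
Left endpoints: 2, 2.5, 3, 3.5.
g(2) ≈ -0.654, g(2.5) ≈ 0.284, g(3) ≈ 0.960, g(3.5) ≈ 0.754.
Sum = Δs · [g(2) + g(2.5) + g(3) + g(3.5)].
Sum ≈ 0.672.

0.672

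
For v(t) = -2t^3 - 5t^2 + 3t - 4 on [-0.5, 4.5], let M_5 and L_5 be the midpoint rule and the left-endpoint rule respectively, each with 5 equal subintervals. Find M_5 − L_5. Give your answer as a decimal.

-112.5

M_5 = -340.
L_5 = -227.5.
M_5 − L_5 = -112.5.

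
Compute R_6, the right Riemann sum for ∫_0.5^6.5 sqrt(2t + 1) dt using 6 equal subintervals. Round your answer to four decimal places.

17.6460

Δt = (6.5 − 0.5)/6 = 1.
Right endpoints: 1.5, 2.5, 3.5, 4.5, 5.5, 6.5.
f(1.5) ≈ 2.0000, f(2.5) ≈ 2.4495, f(3.5) ≈ 2.8284, f(4.5) ≈ 3.1623, f(5.5) ≈ 3.4641, f(6.5) ≈ 3.7417.
Sum = Δt · [f(1.5) + f(2.5) + f(3.5) + ...].
Sum ≈ 17.6460.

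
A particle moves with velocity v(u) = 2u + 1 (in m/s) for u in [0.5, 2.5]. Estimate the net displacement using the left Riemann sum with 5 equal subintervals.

Δu = (2.5 − 0.5)/5 = 0.4.
Left endpoints: 0.5, 0.9, 1.3, 1.7, 2.1.
v(0.5) = 2, v(0.9) = 2.8, v(1.3) = 3.6, v(1.7) = 4.4, v(2.1) = 5.2.
Sum = Δu · [v(0.5) + v(0.9) + v(1.3) + v(1.7) + v(2.1)].
Sum = 7.2.

7.2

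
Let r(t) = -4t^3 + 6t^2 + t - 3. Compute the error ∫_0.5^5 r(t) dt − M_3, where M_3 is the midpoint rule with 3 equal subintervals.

-22.78125

Exact integral: ∫_0.5^5 r(t) dt = -376.3125.
M_3 = -353.53125.
Error = -376.3125 − (-353.53125) = -22.78125.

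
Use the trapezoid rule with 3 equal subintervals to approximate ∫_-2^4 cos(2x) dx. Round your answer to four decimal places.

-0.1064

Δx = (4 − (-2))/3 = 2.
f(-2) ≈ -0.6536, f(0) ≈ 1.0000, f(2) ≈ -0.6536, f(4) ≈ -0.1455.
T_3 = (Δx/2)·[f(x_0) + 2f(x_1) + 2f(x_2) + f(x_3)].
Sum ≈ -0.1064.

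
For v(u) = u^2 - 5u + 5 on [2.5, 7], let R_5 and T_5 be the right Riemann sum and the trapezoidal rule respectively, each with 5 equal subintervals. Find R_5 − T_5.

R_5 = 34.47.
T_5 = 25.3575.
R_5 − T_5 = 9.1125.

9.1125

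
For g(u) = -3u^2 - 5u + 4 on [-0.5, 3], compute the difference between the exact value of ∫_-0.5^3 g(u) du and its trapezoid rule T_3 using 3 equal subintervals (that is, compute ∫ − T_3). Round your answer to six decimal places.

Exact integral: ∫_-0.5^3 g(u) du = -35.
T_3 ≈ -37.38194444.
Error ≈ -35 − (-37.38194444) ≈ 2.381944.

2.381944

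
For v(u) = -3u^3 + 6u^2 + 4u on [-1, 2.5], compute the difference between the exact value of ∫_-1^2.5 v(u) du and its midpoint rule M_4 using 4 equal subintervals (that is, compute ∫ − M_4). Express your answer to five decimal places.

-0.16748

Exact integral: ∫_-1^2.5 v(u) du = 15.203125.
M_4 ≈ 15.3706055.
Error ≈ 15.203125 − 15.3706055 ≈ -0.16748.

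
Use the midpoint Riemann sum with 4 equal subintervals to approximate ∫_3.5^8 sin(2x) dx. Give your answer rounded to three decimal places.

1.067

Δx = (8 − 3.5)/4 = 1.125.
Midpoints: 4.0625, 5.1875, 6.3125, 7.4375.
f(4.0625) ≈ 0.963, f(5.1875) ≈ -0.814, f(6.3125) ≈ 0.059, f(7.4375) ≈ 0.740.
Sum = Δx · [f(4.0625) + f(5.1875) + f(6.3125) + f(7.4375)].
Sum ≈ 1.067.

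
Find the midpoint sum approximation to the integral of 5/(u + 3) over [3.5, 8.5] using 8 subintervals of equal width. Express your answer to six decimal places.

Δu = (8.5 − 3.5)/8 = 0.625.
Midpoints: 3.8125, 4.4375, 5.0625, 5.6875, 6.3125, 6.9375, 7.5625, 8.1875.
f(3.8125) = 80/109, f(4.4375) = 80/119, f(5.0625) = 80/129, f(5.6875) = 80/139, f(6.3125) = 80/149, f(6.9375) = 80/159, f(7.5625) = 80/169, f(8.1875) = 80/179.
Sum = Δu · [f(3.8125) + f(4.4375) + f(5.0625) + ...].
Sum ≈ 2.851416.

2.851416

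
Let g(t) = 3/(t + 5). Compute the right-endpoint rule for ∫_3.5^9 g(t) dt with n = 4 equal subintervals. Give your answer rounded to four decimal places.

1.4058

Δt = (9 − 3.5)/4 = 1.375.
Right endpoints: 4.875, 6.25, 7.625, 9.
g(4.875) = 24/79, g(6.25) = 4/15, g(7.625) = 24/101, g(9) = 3/14.
Sum = Δt · [g(4.875) + g(6.25) + g(7.625) + g(9)].
Sum ≈ 1.4058.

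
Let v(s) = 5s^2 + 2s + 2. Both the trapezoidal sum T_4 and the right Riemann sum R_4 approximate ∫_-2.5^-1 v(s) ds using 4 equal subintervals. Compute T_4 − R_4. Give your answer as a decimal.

T_4 = 22.30078125.
R_4 = 17.94140625.
T_4 − R_4 = 4.359375.

4.359375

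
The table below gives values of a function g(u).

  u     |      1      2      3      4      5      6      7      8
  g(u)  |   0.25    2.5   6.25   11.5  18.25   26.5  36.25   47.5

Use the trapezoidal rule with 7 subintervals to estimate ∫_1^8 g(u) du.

125.125

Δu = 1.
T_7 = (1/2)·[0.25 + 2·2.5 + 2·6.25 + 2·11.5 + 2·18.25 + 2·26.5 + 2·36.25 + 47.5] = 125.125.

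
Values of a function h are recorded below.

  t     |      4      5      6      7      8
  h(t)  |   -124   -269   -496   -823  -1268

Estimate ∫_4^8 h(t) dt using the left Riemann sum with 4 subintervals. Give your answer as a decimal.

-1712

Δt = 1.
Sum = 1·[(-124) + (-269) + (-496) + (-823)] = -1712.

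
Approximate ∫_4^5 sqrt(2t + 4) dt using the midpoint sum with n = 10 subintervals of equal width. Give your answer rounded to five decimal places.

Δt = (5 − 4)/10 = 0.1.
Midpoints: 4.05, 4.15, 4.25, 4.35, 4.45, 4.55, 4.65, 4.75, 4.85, 4.95.
f(4.05) ≈ 3.47851, f(4.15) ≈ 3.50714, f(4.25) ≈ 3.53553, f(4.35) ≈ 3.56371, f(4.45) ≈ 3.59166, f(4.55) ≈ 3.61939, f(4.65) ≈ 3.64692, f(4.75) ≈ 3.67423, f(4.85) ≈ 3.70135, f(4.95) ≈ 3.72827.
Sum = Δt · [f(4.05) + f(4.15) + f(4.25) + ...].
Sum ≈ 3.60467.

3.60467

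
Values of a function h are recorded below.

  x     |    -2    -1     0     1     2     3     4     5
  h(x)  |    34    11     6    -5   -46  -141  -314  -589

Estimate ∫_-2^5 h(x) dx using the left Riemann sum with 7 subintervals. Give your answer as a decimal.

-455

Δx = 1.
Sum = 1·[34 + 11 + 6 + (-5) + (-46) + (-141) + (-314)] = -455.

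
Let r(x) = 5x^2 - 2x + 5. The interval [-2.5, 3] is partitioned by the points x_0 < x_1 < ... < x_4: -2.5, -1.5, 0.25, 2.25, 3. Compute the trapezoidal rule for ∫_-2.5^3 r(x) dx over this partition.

108.109375

Subinterval widths: 1, 1.75, 2, 0.75.
r(-2.5) = 41.25, r(-1.5) = 19.25, r(0.25) = 4.8125, r(2.25) = 25.8125, r(3) = 44.
On each subinterval the trapezoid contributes (Δx_i/2)·[r(x_{i-1}) + r(x_i)].
Sum = 108.109375.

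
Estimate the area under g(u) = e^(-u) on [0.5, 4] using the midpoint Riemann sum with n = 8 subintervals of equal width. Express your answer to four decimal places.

0.5835

Δu = (4 − 0.5)/8 = 0.4375.
Midpoints: 0.71875, 1.15625, 1.59375, 2.03125, 2.46875, 2.90625, 3.34375, 3.78125.
g(0.71875) ≈ 0.4874, g(1.15625) ≈ 0.3147, g(1.59375) ≈ 0.2032, g(2.03125) ≈ 0.1312, g(2.46875) ≈ 0.0847, g(2.90625) ≈ 0.0547, g(3.34375) ≈ 0.0353, g(3.78125) ≈ 0.0228.
Sum = Δu · [g(0.71875) + g(1.15625) + g(1.59375) + ...].
Sum ≈ 0.5835.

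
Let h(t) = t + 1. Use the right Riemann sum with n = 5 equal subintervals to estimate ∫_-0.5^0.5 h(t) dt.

Δt = (0.5 − (-0.5))/5 = 0.2.
Right endpoints: -0.3, -0.1, 0.1, 0.3, 0.5.
h(-0.3) = 0.7, h(-0.1) = 0.9, h(0.1) = 1.1, h(0.3) = 1.3, h(0.5) = 1.5.
Sum = Δt · [h(-0.3) + h(-0.1) + h(0.1) + h(0.3) + h(0.5)].
Sum = 1.1.

1.1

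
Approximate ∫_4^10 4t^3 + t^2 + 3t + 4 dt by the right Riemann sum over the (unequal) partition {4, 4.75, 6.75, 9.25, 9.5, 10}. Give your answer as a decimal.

14115

Subinterval widths: 0.75, 2, 2.5, 0.25, 0.5.
Right endpoints: 4.75, 6.75, 9.25, 9.5, 10.
f(4.75) = 469.5, f(6.75) = 1300, f(9.25) = 3283.125, f(9.5) = 3552.25, f(10) = 4134.
Sum = Σ Δt_i · f(t_i).
Sum = 14115.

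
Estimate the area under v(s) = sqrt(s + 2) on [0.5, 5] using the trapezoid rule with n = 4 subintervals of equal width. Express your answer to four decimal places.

9.6983

Δs = (5 − 0.5)/4 = 1.125.
v(0.5) ≈ 1.5811, v(1.625) ≈ 1.9039, v(2.75) ≈ 2.1794, v(3.875) ≈ 2.4238, v(5) ≈ 2.6458.
T_4 = (Δs/2)·[v(s_0) + 2v(s_1) + 2v(s_2) + 2v(s_3) + v(s_4)].
Sum ≈ 9.6983.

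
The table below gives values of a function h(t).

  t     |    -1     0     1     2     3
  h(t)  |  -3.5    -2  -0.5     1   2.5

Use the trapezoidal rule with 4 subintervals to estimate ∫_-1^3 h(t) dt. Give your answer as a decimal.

Δt = 1.
T_4 = (1/2)·[(-3.5) + 2·(-2) + 2·(-0.5) + 2·1 + 2.5] = -2.

-2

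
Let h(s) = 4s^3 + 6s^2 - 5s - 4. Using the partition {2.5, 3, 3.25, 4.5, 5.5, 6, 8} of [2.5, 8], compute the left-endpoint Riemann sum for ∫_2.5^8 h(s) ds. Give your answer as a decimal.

3262.296875

Subinterval widths: 0.5, 0.25, 1.25, 1, 0.5, 2.
Left endpoints: 2.5, 3, 3.25, 4.5, 5.5, 6.
h(2.5) = 83.5, h(3) = 143, h(3.25) = 180.4375, h(4.5) = 459.5, h(5.5) = 815.5, h(6) = 1046.
Sum = Σ Δs_i · h(s_i).
Sum = 3262.296875.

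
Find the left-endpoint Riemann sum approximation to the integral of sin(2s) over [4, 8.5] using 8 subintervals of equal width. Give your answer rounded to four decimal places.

0.6065

Δs = (8.5 − 4)/8 = 0.5625.
Left endpoints: 4, 4.5625, 5.125, 5.6875, 6.25, 6.8125, 7.375, 7.9375.
f(4) ≈ 0.9894, f(4.5625) ≈ 0.2953, f(5.125) ≈ -0.7347, f(5.6875) ≈ -0.9289, f(6.25) ≈ -0.0663, f(6.8125) ≈ 0.8717, f(7.375) ≈ 0.8180, f(7.9375) ≈ -0.1663.
Sum = Δs · [f(4) + f(4.5625) + f(5.125) + ...].
Sum ≈ 0.6065.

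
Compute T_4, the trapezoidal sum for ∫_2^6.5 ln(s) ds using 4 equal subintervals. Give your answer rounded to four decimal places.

Δs = (6.5 − 2)/4 = 1.125.
f(2) ≈ 0.6931, f(3.125) ≈ 1.1394, f(4.25) ≈ 1.4469, f(5.375) ≈ 1.6818, f(6.5) ≈ 1.8718.
T_4 = (Δs/2)·[f(s_0) + 2f(s_1) + 2f(s_2) + 2f(s_3) + f(s_4)].
Sum ≈ 6.2444.

6.2444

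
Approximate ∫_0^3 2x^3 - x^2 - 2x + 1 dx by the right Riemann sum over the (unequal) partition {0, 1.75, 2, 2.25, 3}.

Subinterval widths: 1.75, 0.25, 0.25, 0.75.
Right endpoints: 1.75, 2, 2.25, 3.
f(1.75) = 5.15625, f(2) = 9, f(2.25) = 14.21875, f(3) = 40.
Sum = Σ Δx_i · f(x_i).
Sum = 44.828125.

44.828125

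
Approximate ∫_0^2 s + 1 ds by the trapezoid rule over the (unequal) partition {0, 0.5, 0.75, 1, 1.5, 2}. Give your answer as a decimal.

Subinterval widths: 0.5, 0.25, 0.25, 0.5, 0.5.
f(0) = 1, f(0.5) = 1.5, f(0.75) = 1.75, f(1) = 2, f(1.5) = 2.5, f(2) = 3.
On each subinterval the trapezoid contributes (Δs_i/2)·[f(s_{i-1}) + f(s_i)].
Sum = 4.

4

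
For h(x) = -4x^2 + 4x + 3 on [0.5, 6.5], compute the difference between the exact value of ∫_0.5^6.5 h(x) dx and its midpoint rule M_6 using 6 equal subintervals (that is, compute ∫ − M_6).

Exact integral: ∫_0.5^6.5 h(x) dx = -264.
M_6 = -262.
Error = -264 − (-262) = -2.

-2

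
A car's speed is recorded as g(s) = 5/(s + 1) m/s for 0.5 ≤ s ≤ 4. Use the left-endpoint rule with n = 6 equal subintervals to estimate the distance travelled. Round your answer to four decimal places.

6.7569

Δs = (4 − 0.5)/6 = 7/12.
Left endpoints: 0.5, 13/12, 5/3, 2.25, 17/6, 41/12.
g(0.5) = 10/3, g(13/12) = 2.4, g(5/3) = 1.875, g(2.25) = 20/13, g(17/6) = 30/23, g(41/12) = 60/53.
Sum = Δs · [g(0.5) + g(13/12) + g(5/3) + ...].
Sum ≈ 6.7569.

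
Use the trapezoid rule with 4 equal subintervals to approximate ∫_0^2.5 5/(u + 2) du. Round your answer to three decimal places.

4.087

Δu = (2.5 − 0)/4 = 0.625.
f(0) = 2.5, f(0.625) = 40/21, f(1.25) = 20/13, f(1.875) = 40/31, f(2.5) = 10/9.
T_4 = (Δu/2)·[f(u_0) + 2f(u_1) + 2f(u_2) + 2f(u_3) + f(u_4)].
Sum ≈ 4.087.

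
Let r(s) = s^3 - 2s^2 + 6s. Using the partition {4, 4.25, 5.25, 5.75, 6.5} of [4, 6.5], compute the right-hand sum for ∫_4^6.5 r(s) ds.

388.69921875

Subinterval widths: 0.25, 1, 0.5, 0.75.
Right endpoints: 4.25, 5.25, 5.75, 6.5.
r(4.25) = 66.140625, r(5.25) = 121.078125, r(5.75) = 158.484375, r(6.5) = 229.125.
Sum = Σ Δs_i · r(s_i).
Sum = 388.69921875.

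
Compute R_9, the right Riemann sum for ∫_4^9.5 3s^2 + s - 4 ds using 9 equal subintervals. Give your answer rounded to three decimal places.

879.270

Δs = (9.5 − 4)/9 = 11/18.
Right endpoints: 83/18, 47/9, 35/6, 58/9, 127/18, 23/3, 149/18, 80/9, 9.5.
f(83/18) = 6955/108, f(47/9) = 2242/27, f(35/6) = 1247/12, f(58/9) = 3430/27, f(127/18) = 16459/108, f(23/3) = 180, f(149/18) = 22663/108, f(80/9) = 6532/27, f(9.5) = 276.25.
Sum = Δs · [f(83/18) + f(47/9) + f(35/6) + ...].
Sum ≈ 879.270.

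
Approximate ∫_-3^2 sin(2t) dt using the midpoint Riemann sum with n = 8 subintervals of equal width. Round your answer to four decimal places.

Δt = (2 − (-3))/8 = 0.625.
Midpoints: -2.6875, -2.0625, -1.4375, -0.8125, -0.1875, 0.4375, 1.0625, 1.6875.
f(-2.6875) ≈ 0.7884, f(-2.0625) ≈ 0.8324, f(-1.4375) ≈ -0.2634, f(-0.8125) ≈ -0.9985, f(-0.1875) ≈ -0.3663, f(0.4375) ≈ 0.7675, f(1.0625) ≈ 0.8503, f(1.6875) ≈ -0.2313.
Sum = Δt · [f(-2.6875) + f(-2.0625) + f(-1.4375) + ...].
Sum ≈ 0.8619.

0.8619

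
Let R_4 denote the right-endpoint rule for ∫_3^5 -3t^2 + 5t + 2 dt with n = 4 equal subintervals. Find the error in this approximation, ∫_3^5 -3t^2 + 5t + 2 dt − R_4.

9.75

Exact integral: ∫_3^5 f(t) dt = -54.
R_4 = -63.75.
Error = -54 − (-63.75) = 9.75.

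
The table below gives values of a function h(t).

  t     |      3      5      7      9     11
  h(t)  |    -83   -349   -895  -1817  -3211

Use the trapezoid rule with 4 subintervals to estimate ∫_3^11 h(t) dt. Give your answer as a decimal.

-9416

Δt = 2.
T_4 = (2/2)·[(-83) + 2·(-349) + 2·(-895) + 2·(-1817) + (-3211)] = -9416.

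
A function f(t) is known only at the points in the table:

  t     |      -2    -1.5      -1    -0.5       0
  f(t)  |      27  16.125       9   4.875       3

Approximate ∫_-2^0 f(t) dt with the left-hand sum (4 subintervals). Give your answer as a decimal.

28.5

Δt = 0.5.
Sum = 0.5·[27 + 16.125 + 9 + 4.875] = 28.5.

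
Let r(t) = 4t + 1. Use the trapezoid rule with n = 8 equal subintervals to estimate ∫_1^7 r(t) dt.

Δt = (7 − 1)/8 = 0.75.
r(1) = 5, r(1.75) = 8, r(2.5) = 11, r(3.25) = 14, r(4) = 17, r(4.75) = 20, r(5.5) = 23, r(6.25) = 26, r(7) = 29.
T_8 = (Δt/2)·[r(t_0) + 2r(t_1) + ... + 2r(t_{7}) + r(t_8)].
Sum = 102.

102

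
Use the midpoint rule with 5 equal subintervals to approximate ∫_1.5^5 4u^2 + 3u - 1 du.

Δu = (5 − 1.5)/5 = 0.7.
Midpoints: 1.85, 2.55, 3.25, 3.95, 4.65.
f(1.85) = 18.24, f(2.55) = 32.66, f(3.25) = 51, f(3.95) = 73.26, f(4.65) = 99.44.
Sum = Δu · [f(1.85) + f(2.55) + f(3.25) + f(3.95) + f(4.65)].
Sum = 192.22.

192.22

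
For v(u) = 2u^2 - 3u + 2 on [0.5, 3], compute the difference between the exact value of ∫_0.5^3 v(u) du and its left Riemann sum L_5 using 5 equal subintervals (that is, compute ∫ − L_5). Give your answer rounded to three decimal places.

2.292

Exact integral: ∫_0.5^3 v(u) du ≈ 9.79167.
L_5 = 7.5.
Error ≈ 9.79167 − 7.5 ≈ 2.292.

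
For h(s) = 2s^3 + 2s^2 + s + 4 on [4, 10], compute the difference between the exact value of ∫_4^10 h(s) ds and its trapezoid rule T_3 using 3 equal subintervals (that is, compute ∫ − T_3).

-176

Exact integral: ∫_4^10 h(s) ds = 5562.
T_3 = 5738.
Error = 5562 − 5738 = -176.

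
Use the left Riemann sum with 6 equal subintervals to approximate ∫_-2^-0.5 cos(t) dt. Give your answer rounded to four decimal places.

Δt = (-0.5 − (-2))/6 = 0.25.
Left endpoints: -2, -1.75, -1.5, -1.25, -1, -0.75.
f(-2) ≈ -0.4161, f(-1.75) ≈ -0.1782, f(-1.5) ≈ 0.0707, f(-1.25) ≈ 0.3153, f(-1) ≈ 0.5403, f(-0.75) ≈ 0.7317.
Sum = Δt · [f(-2) + f(-1.75) + f(-1.5) + ...].
Sum ≈ 0.2659.

0.2659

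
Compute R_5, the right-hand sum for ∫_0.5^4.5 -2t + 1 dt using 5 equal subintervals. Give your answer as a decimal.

Δt = (4.5 − 0.5)/5 = 0.8.
Right endpoints: 1.3, 2.1, 2.9, 3.7, 4.5.
f(1.3) = -1.6, f(2.1) = -3.2, f(2.9) = -4.8, f(3.7) = -6.4, f(4.5) = -8.
Sum = Δt · [f(1.3) + f(2.1) + f(2.9) + f(3.7) + f(4.5)].
Sum = -19.2.

-19.2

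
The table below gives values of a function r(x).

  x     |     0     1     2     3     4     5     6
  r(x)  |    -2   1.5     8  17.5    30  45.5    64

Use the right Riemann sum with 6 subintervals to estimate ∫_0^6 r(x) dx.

Δx = 1.
Sum = 1·[1.5 + 8 + 17.5 + 30 + 45.5 + 64] = 166.5.

166.5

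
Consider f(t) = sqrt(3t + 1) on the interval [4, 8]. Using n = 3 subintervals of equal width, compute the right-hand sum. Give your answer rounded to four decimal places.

18.2742

Δt = (8 − 4)/3 = 4/3.
Right endpoints: 16/3, 20/3, 8.
f(16/3) ≈ 4.1231, f(20/3) ≈ 4.5826, f(8) ≈ 5.0000.
Sum = Δt · [f(16/3) + f(20/3) + f(8)].
Sum ≈ 18.2742.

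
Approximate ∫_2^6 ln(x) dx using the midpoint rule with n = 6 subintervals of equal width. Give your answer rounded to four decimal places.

5.3704

Δx = (6 − 2)/6 = 2/3.
Midpoints: 7/3, 3, 11/3, 13/3, 5, 17/3.
f(7/3) ≈ 0.8473, f(3) ≈ 1.0986, f(11/3) ≈ 1.2993, f(13/3) ≈ 1.4663, f(5) ≈ 1.6094, f(17/3) ≈ 1.7346.
Sum = Δx · [f(7/3) + f(3) + f(11/3) + ...].
Sum ≈ 5.3704.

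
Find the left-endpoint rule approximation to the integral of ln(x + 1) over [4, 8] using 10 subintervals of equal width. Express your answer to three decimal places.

7.609

Δx = (8 − 4)/10 = 0.4.
Left endpoints: 4, 4.4, 4.8, 5.2, 5.6, 6, 6.4, 6.8, 7.2, 7.6.
f(4) ≈ 1.609, f(4.4) ≈ 1.686, f(4.8) ≈ 1.758, f(5.2) ≈ 1.825, f(5.6) ≈ 1.887, f(6) ≈ 1.946, f(6.4) ≈ 2.001, f(6.8) ≈ 2.054, f(7.2) ≈ 2.104, f(7.6) ≈ 2.152.
Sum = Δx · [f(4) + f(4.4) + f(4.8) + ...].
Sum ≈ 7.609.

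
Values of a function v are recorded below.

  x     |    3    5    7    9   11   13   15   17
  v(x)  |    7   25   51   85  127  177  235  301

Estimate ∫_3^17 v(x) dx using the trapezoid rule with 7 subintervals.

Δx = 2.
T_7 = (2/2)·[7 + 2·25 + 2·51 + 2·85 + 2·127 + 2·177 + 2·235 + 301] = 1708.

1708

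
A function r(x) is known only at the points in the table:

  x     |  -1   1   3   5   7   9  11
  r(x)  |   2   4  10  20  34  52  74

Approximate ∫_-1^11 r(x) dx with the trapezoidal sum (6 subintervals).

Δx = 2.
T_6 = (2/2)·[2 + 2·4 + 2·10 + 2·20 + 2·34 + 2·52 + 74] = 316.

316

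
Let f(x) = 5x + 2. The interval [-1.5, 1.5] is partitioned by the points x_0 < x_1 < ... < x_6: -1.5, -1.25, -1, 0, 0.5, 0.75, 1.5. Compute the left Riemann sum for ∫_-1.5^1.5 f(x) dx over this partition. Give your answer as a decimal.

Subinterval widths: 0.25, 0.25, 1, 0.5, 0.25, 0.75.
Left endpoints: -1.5, -1.25, -1, 0, 0.5, 0.75.
f(-1.5) = -5.5, f(-1.25) = -4.25, f(-1) = -3, f(0) = 2, f(0.5) = 4.5, f(0.75) = 5.75.
Sum = Σ Δx_i · f(x_i).
Sum = 1.

1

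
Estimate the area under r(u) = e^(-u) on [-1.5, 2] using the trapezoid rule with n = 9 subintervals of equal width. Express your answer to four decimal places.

Δu = (2 − (-1.5))/9 = 7/18.
r(-1.5) ≈ 4.4817, r(-10/9) ≈ 3.0377, r(-13/18) ≈ 2.0590, r(-1/3) ≈ 1.3956, r(1/18) ≈ 0.9460, r(4/9) ≈ 0.6412, r(5/6) ≈ 0.4346, r(11/9) ≈ 0.2946, r(29/18) ≈ 0.1997, r(2) ≈ 0.1353.
T_9 = (Δu/2)·[r(u_0) + 2r(u_1) + ... + 2r(u_{8}) + r(u_9)].
Sum ≈ 4.4010.

4.4010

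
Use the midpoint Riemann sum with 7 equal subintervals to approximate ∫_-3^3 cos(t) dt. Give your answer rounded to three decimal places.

Δt = (3 − (-3))/7 = 6/7.
Midpoints: -18/7, -12/7, -6/7, 0, 6/7, 12/7, 18/7.
f(-18/7) ≈ -0.842, f(-12/7) ≈ -0.143, f(-6/7) ≈ 0.655, f(0) ≈ 1.000, f(6/7) ≈ 0.655, f(12/7) ≈ -0.143, f(18/7) ≈ -0.842.
Sum = Δt · [f(-18/7) + f(-12/7) + f(-6/7) + ...].
Sum ≈ 0.291.

0.291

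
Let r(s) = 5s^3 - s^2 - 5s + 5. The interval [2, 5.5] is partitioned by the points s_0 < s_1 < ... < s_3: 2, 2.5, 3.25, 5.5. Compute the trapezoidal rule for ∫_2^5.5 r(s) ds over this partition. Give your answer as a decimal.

1149.2421875

Subinterval widths: 0.5, 0.75, 2.25.
r(2) = 31, r(2.5) = 64.375, r(3.25) = 149.828125, r(5.5) = 779.125.
On each subinterval the trapezoid contributes (Δs_i/2)·[r(s_{i-1}) + r(s_i)].
Sum = 1149.2421875.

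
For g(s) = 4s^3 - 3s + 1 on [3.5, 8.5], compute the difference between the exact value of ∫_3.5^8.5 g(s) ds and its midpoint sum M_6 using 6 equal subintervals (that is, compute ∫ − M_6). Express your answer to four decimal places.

Exact integral: ∫_3.5^8.5 g(s) ds = 4985.
M_6 ≈ 4964.166667.
Error ≈ 4985 − 4964.166667 ≈ 20.8333.

20.8333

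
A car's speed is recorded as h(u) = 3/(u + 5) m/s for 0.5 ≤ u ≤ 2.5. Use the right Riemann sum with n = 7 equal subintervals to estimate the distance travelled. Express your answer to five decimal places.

0.91000

Δu = (2.5 − 0.5)/7 = 2/7.
Right endpoints: 11/14, 15/14, 19/14, 23/14, 27/14, 31/14, 2.5.
h(11/14) = 14/27, h(15/14) = 42/85, h(19/14) = 42/89, h(23/14) = 14/31, h(27/14) = 42/97, h(31/14) = 42/101, h(2.5) = 0.4.
Sum = Δu · [h(11/14) + h(15/14) + h(19/14) + ...].
Sum ≈ 0.91000.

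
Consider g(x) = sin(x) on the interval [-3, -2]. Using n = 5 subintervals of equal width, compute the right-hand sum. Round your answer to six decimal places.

-0.648749

Δx = (-2 − (-3))/5 = 0.2.
Right endpoints: -2.8, -2.6, -2.4, -2.2, -2.
g(-2.8) ≈ -0.334988, g(-2.6) ≈ -0.515501, g(-2.4) ≈ -0.675463, g(-2.2) ≈ -0.808496, g(-2) ≈ -0.909297.
Sum = Δx · [g(-2.8) + g(-2.6) + g(-2.4) + g(-2.2) + g(-2)].
Sum ≈ -0.648749.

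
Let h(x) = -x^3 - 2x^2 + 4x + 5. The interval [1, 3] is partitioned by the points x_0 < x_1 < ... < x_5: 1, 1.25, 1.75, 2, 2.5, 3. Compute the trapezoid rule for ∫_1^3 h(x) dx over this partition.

Subinterval widths: 0.25, 0.5, 0.25, 0.5, 0.5.
h(1) = 6, h(1.25) = 4.921875, h(1.75) = 0.515625, h(2) = -3, h(2.5) = -13.125, h(3) = -28.
On each subinterval the trapezoid contributes (Δx_i/2)·[h(x_{i-1}) + h(x_i)].
Sum = -11.8984375.

-11.8984375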